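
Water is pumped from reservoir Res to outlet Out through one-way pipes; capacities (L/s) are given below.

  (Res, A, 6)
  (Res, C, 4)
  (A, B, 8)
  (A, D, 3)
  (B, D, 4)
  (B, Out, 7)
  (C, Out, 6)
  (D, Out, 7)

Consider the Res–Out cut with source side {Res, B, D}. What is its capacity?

Edges leaving {Res, B, D}: Res→A (6), Res→C (4), B→Out (7), D→Out (7).
Cut capacity = 6 + 4 + 7 + 7 = 24.

24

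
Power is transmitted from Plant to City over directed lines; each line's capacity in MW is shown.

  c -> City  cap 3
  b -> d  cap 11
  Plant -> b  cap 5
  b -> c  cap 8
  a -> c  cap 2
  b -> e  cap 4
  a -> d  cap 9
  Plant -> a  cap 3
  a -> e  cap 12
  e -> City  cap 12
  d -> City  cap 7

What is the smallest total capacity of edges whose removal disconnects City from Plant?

Augment Plant→a→c→City: bottleneck 2, flow now 2.
Augment Plant→a→d→City: bottleneck 1, flow now 3.
Augment Plant→b→c→City: bottleneck 1, flow now 4.
Augment Plant→b→d→City: bottleneck 4, flow now 8.
No augmenting path remains; maximum flow = 8.
By max-flow min-cut, the minimum cut capacity equals the max flow.
In the residual graph, reachable from Plant: {Plant}.
Min-cut edges: Plant→a (3), Plant→b (5); capacity 3 + 5 = 8.

8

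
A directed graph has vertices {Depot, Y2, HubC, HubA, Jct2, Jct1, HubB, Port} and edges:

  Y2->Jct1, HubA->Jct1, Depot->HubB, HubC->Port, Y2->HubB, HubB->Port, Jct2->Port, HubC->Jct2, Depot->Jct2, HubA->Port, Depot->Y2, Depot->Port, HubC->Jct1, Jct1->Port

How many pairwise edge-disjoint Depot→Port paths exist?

Assign every edge capacity 1; by Menger, the answer equals the max flow.
Path Depot→Port (+1); total 1.
Path Depot→Jct2→Port (+1); total 2.
Path Depot→HubB→Port (+1); total 3.
Path Depot→Y2→Jct1→Port (+1); total 4.
No residual Depot→Port path; max flow = 4.
Certifying cut of size 4: {Depot→HubB, Depot→Jct2, Depot→Port, Depot→Y2}.

4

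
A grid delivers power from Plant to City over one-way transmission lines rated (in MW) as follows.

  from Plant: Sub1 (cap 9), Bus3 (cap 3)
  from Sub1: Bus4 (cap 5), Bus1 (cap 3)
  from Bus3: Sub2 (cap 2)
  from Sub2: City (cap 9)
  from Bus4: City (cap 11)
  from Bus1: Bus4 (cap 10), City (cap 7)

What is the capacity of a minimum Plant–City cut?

Augment Plant→Sub1→Bus4→City: bottleneck 5, flow now 5.
Augment Plant→Sub1→Bus1→City: bottleneck 3, flow now 8.
Augment Plant→Bus3→Sub2→City: bottleneck 2, flow now 10.
No augmenting path remains; maximum flow = 10.
By max-flow min-cut, the minimum cut capacity equals the max flow.
In the residual graph, reachable from Plant: {Plant, Sub1, Bus3}.
Min-cut edges: Sub1→Bus4 (5), Sub1→Bus1 (3), Bus3→Sub2 (2); capacity 5 + 3 + 2 = 10.

10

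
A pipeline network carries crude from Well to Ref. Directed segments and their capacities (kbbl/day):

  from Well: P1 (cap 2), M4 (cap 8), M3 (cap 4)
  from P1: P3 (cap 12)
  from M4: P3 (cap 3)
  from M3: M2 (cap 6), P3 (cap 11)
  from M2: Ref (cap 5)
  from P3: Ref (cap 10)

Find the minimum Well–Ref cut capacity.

9

Augment Well→P1→P3→Ref: bottleneck 2, flow now 2.
Augment Well→M4→P3→Ref: bottleneck 3, flow now 5.
Augment Well→M3→M2→Ref: bottleneck 4, flow now 9.
No augmenting path remains; maximum flow = 9.
By max-flow min-cut, the minimum cut capacity equals the max flow.
In the residual graph, reachable from Well: {Well, M4}.
Min-cut edges: Well→P1 (2), Well→M3 (4), M4→P3 (3); capacity 2 + 4 + 3 = 9.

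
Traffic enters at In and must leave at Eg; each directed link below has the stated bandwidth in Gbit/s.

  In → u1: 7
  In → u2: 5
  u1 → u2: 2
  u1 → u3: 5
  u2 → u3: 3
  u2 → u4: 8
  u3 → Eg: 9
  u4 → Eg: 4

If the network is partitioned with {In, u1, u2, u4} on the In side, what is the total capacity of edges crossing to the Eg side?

Edges leaving {In, u1, u2, u4}: u1→u3 (5), u2→u3 (3), u4→Eg (4).
Cut capacity = 5 + 3 + 4 = 12.

12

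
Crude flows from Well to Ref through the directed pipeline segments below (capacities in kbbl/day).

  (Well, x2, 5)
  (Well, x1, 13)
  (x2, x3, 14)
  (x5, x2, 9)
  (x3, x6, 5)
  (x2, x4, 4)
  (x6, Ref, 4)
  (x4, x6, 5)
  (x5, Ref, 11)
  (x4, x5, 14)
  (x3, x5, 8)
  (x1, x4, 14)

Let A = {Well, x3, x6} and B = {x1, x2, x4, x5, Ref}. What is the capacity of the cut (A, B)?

30

Edges leaving {Well, x3, x6}: Well→x1 (13), Well→x2 (5), x3→x5 (8), x6→Ref (4).
Cut capacity = 13 + 5 + 8 + 4 = 30.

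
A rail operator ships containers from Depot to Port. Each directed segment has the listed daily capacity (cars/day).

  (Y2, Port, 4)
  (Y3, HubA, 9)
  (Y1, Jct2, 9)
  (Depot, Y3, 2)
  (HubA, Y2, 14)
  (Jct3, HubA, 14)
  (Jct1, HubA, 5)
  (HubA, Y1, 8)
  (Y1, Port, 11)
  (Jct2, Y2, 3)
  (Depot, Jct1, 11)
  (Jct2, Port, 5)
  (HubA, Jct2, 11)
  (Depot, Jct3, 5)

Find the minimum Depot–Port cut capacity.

12

Augment Depot→Jct3→HubA→Y2→Port: bottleneck 4, flow now 4.
Augment Depot→Jct3→HubA→Y1→Port: bottleneck 1, flow now 5.
Augment Depot→Y3→HubA→Y1→Port: bottleneck 2, flow now 7.
Augment Depot→Jct1→HubA→Y1→Port: bottleneck 5, flow now 12.
No augmenting path remains; maximum flow = 12.
By max-flow min-cut, the minimum cut capacity equals the max flow.
In the residual graph, reachable from Depot: {Depot, Jct1}.
Min-cut edges: Depot→Jct3 (5), Depot→Y3 (2), Jct1→HubA (5); capacity 5 + 2 + 5 = 12.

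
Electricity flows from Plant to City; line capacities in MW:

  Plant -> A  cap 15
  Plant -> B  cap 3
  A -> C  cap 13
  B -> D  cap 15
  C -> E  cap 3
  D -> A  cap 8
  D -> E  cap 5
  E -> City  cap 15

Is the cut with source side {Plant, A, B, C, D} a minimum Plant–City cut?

No — its capacity is 8, but the minimum cut has capacity 6.

Given cut capacity: 3 + 5 = 8.
Augment Plant→A→C→E→City: bottleneck 3, flow now 3.
Augment Plant→B→D→E→City: bottleneck 3, flow now 6.
No augmenting path remains; maximum flow = 6.
In the residual graph, reachable from Plant: {Plant, A, C}.
Min-cut edges: Plant→B (3), C→E (3); capacity 3 + 3 = 6.
Cut capacity 8 exceeds the max flow 6, so it is not minimum.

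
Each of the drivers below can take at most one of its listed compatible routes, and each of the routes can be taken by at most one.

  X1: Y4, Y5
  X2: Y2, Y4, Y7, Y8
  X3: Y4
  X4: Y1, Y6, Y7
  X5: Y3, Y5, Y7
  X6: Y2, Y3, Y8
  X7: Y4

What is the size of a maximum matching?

Unit-capacity flow: source→left, listed edges, right→sink; max matching = max flow.
Augmenting path X1→Y4 (+1); matched 1.
Augmenting path X2→Y2 (+1); matched 2.
Augmenting path X4→Y1 (+1); matched 3.
Augmenting path X5→Y3 (+1); matched 4.
Augmenting path X6→Y8 (+1); matched 5.
Augmenting path X3→Y4→X1→Y5 (+1); matched 6.
No augmenting path remains; maximum matching = 6.
König certificate: {X1, X2, X4, X5, X6, Y4} is a vertex cover of size 6 (every listed pair touches it), so no matching can be larger.

6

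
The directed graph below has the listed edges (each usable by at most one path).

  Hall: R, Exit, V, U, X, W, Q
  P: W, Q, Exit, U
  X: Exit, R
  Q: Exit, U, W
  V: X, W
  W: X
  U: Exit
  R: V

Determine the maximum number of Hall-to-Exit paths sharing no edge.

Assign every edge capacity 1; by Menger, the answer equals the max flow.
Path Hall→Exit (+1); total 1.
Path Hall→Q→Exit (+1); total 2.
Path Hall→U→Exit (+1); total 3.
Path Hall→X→Exit (+1); total 4.
No residual Hall→Exit path; max flow = 4.
Certifying cut of size 4: {Hall→Exit, Hall→Q, Hall→U, X→Exit}.

4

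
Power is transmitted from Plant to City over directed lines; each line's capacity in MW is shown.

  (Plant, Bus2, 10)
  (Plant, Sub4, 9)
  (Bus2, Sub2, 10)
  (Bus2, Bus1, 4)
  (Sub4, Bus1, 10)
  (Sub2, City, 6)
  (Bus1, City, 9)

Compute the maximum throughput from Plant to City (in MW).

Augment Plant→Bus2→Sub2→City: bottleneck 6, flow now 6.
Augment Plant→Bus2→Bus1→City: bottleneck 4, flow now 10.
Augment Plant→Sub4→Bus1→City: bottleneck 5, flow now 15.
No augmenting path remains; maximum flow = 15.
In the residual graph, reachable from Plant: {Plant, Bus2, Sub4, Sub2, Bus1}.
Min-cut edges: Sub2→City (6), Bus1→City (9); capacity 6 + 9 = 15.
This cut is saturated, so no flow can exceed 15.

15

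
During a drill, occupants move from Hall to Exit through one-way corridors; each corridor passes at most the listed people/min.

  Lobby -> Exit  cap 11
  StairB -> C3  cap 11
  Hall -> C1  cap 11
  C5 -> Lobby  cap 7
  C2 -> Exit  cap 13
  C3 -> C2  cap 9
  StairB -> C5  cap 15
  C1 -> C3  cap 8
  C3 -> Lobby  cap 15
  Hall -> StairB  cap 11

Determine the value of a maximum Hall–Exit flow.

Augment Hall→C1→C3→C2→Exit: bottleneck 8, flow now 8.
Augment Hall→StairB→C5→Lobby→Exit: bottleneck 7, flow now 15.
Augment Hall→StairB→C3→C2→Exit: bottleneck 1, flow now 16.
Augment Hall→StairB→C3→Lobby→Exit: bottleneck 3, flow now 19.
No augmenting path remains; maximum flow = 19.
In the residual graph, reachable from Hall: {Hall, C1}.
Min-cut edges: Hall→StairB (11), C1→C3 (8); capacity 11 + 8 = 19.
This cut is saturated, so no flow can exceed 19.

19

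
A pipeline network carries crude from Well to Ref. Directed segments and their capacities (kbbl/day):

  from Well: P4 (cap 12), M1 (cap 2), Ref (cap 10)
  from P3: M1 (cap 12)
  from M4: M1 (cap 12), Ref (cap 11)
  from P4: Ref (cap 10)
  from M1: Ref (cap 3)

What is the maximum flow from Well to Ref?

Augment Well→Ref: bottleneck 10, flow now 10.
Augment Well→P4→Ref: bottleneck 10, flow now 20.
Augment Well→M1→Ref: bottleneck 2, flow now 22.
No augmenting path remains; maximum flow = 22.
In the residual graph, reachable from Well: {Well, P4}.
Min-cut edges: Well→M1 (2), Well→Ref (10), P4→Ref (10); capacity 2 + 10 + 10 = 22.
This cut is saturated, so no flow can exceed 22.

22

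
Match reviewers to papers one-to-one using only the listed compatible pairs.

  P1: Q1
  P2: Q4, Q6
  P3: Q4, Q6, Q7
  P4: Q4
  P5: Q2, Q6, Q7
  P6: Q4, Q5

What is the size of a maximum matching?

Unit-capacity flow: source→left, listed edges, right→sink; max matching = max flow.
Augmenting path P1→Q1 (+1); matched 1.
Augmenting path P2→Q4 (+1); matched 2.
Augmenting path P3→Q6 (+1); matched 3.
Augmenting path P5→Q2 (+1); matched 4.
Augmenting path P6→Q5 (+1); matched 5.
Augmenting path P4→Q4→P2→Q6→P3→Q7 (+1); matched 6.
No augmenting path remains; maximum matching = 6.
König certificate: {P1, P2, P3, P4, P5, P6} is a vertex cover of size 6 (every listed pair touches it), so no matching can be larger.

6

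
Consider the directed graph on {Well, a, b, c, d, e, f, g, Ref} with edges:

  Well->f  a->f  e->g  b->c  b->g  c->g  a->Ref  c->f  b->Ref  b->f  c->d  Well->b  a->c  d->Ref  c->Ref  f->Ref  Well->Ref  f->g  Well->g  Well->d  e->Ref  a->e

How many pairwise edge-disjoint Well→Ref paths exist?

4

Assign every edge capacity 1; by Menger, the answer equals the max flow.
Path Well→Ref (+1); total 1.
Path Well→b→Ref (+1); total 2.
Path Well→d→Ref (+1); total 3.
Path Well→f→Ref (+1); total 4.
No residual Well→Ref path; max flow = 4.
Certifying cut of size 4: {Well→Ref, Well→b, Well→d, Well→f}.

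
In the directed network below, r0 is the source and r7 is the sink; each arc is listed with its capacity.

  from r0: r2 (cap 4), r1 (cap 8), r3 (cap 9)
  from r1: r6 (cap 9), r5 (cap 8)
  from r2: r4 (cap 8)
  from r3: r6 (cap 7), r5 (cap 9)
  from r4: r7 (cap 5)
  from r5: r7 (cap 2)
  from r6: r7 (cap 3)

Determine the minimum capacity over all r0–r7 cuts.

9

Augment r0→r1→r5→r7: bottleneck 2, flow now 2.
Augment r0→r1→r6→r7: bottleneck 3, flow now 5.
Augment r0→r2→r4→r7: bottleneck 4, flow now 9.
No augmenting path remains; maximum flow = 9.
By max-flow min-cut, the minimum cut capacity equals the max flow.
In the residual graph, reachable from r0: {r0, r1, r3, r5, r6}.
Min-cut edges: r0→r2 (4), r5→r7 (2), r6→r7 (3); capacity 4 + 2 + 3 = 9.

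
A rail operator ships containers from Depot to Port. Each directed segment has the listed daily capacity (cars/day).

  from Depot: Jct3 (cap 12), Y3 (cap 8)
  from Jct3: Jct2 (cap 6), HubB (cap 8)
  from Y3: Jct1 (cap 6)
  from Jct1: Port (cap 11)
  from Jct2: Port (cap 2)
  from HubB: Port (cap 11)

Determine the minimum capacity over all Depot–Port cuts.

Augment Depot→Jct3→Jct2→Port: bottleneck 2, flow now 2.
Augment Depot→Jct3→HubB→Port: bottleneck 8, flow now 10.
Augment Depot→Y3→Jct1→Port: bottleneck 6, flow now 16.
No augmenting path remains; maximum flow = 16.
By max-flow min-cut, the minimum cut capacity equals the max flow.
In the residual graph, reachable from Depot: {Depot, Jct3, Y3, Jct2}.
Min-cut edges: Jct3→HubB (8), Y3→Jct1 (6), Jct2→Port (2); capacity 8 + 6 + 2 = 16.

16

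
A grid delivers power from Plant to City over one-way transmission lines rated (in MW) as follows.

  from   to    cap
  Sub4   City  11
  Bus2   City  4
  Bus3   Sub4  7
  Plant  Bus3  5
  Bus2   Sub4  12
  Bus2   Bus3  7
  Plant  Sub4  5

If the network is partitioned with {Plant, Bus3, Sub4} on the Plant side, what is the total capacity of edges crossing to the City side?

11

Edges leaving {Plant, Bus3, Sub4}: Sub4→City (11).
Cut capacity = 11 = 11.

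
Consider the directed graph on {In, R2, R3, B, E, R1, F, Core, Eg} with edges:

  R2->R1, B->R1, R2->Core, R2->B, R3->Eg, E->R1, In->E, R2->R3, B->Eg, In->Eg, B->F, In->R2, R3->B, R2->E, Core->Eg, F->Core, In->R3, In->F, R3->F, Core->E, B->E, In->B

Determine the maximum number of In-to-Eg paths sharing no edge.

4

Assign every edge capacity 1; by Menger, the answer equals the max flow.
Path In→Eg (+1); total 1.
Path In→R3→Eg (+1); total 2.
Path In→B→Eg (+1); total 3.
Path In→R2→Core→Eg (+1); total 4.
No residual In→Eg path; max flow = 4.
Certifying cut of size 4: {B→Eg, Core→Eg, In→Eg, R3→Eg}.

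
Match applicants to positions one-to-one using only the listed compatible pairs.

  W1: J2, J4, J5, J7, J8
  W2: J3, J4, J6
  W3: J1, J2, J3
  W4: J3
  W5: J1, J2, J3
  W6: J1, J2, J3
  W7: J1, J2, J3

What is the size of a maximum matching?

5

Unit-capacity flow: source→left, listed edges, right→sink; max matching = max flow.
Augmenting path W1→J2 (+1); matched 1.
Augmenting path W2→J3 (+1); matched 2.
Augmenting path W3→J1 (+1); matched 3.
Augmenting path W4→J3→W2→J4 (+1); matched 4.
Augmenting path W5→J2→W1→J5 (+1); matched 5.
No augmenting path remains; maximum matching = 5.
König certificate: {W1, W2, J1, J2, J3} is a vertex cover of size 5 (every listed pair touches it), so no matching can be larger.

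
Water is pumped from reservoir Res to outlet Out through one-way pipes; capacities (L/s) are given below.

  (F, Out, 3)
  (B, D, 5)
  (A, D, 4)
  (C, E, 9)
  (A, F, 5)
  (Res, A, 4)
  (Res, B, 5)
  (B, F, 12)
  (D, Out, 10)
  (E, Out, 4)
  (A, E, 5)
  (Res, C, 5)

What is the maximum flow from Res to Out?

13

Augment Res→A→D→Out: bottleneck 4, flow now 4.
Augment Res→B→D→Out: bottleneck 5, flow now 9.
Augment Res→C→E→Out: bottleneck 4, flow now 13.
No augmenting path remains; maximum flow = 13.
In the residual graph, reachable from Res: {Res, C, E}.
Min-cut edges: Res→A (4), Res→B (5), E→Out (4); capacity 4 + 5 + 4 = 13.
This cut is saturated, so no flow can exceed 13.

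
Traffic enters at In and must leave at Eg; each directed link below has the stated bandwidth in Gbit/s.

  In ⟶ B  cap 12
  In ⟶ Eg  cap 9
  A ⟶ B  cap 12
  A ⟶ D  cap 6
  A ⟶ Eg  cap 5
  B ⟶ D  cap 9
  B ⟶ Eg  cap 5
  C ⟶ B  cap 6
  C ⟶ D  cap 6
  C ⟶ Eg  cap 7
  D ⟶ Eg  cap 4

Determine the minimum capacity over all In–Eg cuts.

18

Augment In→Eg: bottleneck 9, flow now 9.
Augment In→B→Eg: bottleneck 5, flow now 14.
Augment In→B→D→Eg: bottleneck 4, flow now 18.
No augmenting path remains; maximum flow = 18.
By max-flow min-cut, the minimum cut capacity equals the max flow.
In the residual graph, reachable from In: {In, B, D}.
Min-cut edges: In→Eg (9), B→Eg (5), D→Eg (4); capacity 9 + 5 + 4 = 18.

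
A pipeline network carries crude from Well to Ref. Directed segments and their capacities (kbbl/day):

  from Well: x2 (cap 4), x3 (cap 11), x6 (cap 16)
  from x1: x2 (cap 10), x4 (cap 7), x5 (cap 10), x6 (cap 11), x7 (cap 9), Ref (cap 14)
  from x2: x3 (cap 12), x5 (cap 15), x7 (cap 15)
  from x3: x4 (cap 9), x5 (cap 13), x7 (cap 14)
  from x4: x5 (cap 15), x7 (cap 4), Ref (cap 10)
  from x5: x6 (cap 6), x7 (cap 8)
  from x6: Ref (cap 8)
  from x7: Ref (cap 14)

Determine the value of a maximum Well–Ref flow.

23

Augment Well→x6→Ref: bottleneck 8, flow now 8.
Augment Well→x2→x7→Ref: bottleneck 4, flow now 12.
Augment Well→x3→x4→Ref: bottleneck 9, flow now 21.
Augment Well→x3→x7→Ref: bottleneck 2, flow now 23.
No augmenting path remains; maximum flow = 23.
In the residual graph, reachable from Well: {Well, x6}.
Min-cut edges: Well→x2 (4), Well→x3 (11), x6→Ref (8); capacity 4 + 11 + 8 = 23.
This cut is saturated, so no flow can exceed 23.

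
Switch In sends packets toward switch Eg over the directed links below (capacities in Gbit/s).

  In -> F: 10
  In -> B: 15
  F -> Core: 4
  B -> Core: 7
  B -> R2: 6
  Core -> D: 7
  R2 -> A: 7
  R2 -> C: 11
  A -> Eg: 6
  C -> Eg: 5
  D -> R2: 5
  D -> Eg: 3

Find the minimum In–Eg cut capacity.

13

Augment In→F→Core→D→Eg: bottleneck 3, flow now 3.
Augment In→B→R2→A→Eg: bottleneck 6, flow now 9.
Augment In→F→Core→D→R2→C→Eg: bottleneck 1, flow now 10.
Augment In→B→Core→D→R2→C→Eg: bottleneck 3, flow now 13.
No augmenting path remains; maximum flow = 13.
By max-flow min-cut, the minimum cut capacity equals the max flow.
In the residual graph, reachable from In: {In, F, B, Core}.
Min-cut edges: B→R2 (6), Core→D (7); capacity 6 + 7 = 13.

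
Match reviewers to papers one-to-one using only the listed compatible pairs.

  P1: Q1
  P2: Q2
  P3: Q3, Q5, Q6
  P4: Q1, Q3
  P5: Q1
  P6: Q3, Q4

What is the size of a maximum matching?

Unit-capacity flow: source→left, listed edges, right→sink; max matching = max flow.
Augmenting path P1→Q1 (+1); matched 1.
Augmenting path P2→Q2 (+1); matched 2.
Augmenting path P3→Q3 (+1); matched 3.
Augmenting path P6→Q4 (+1); matched 4.
Augmenting path P4→Q3→P3→Q5 (+1); matched 5.
No augmenting path remains; maximum matching = 5.
König certificate: {P2, P3, P4, P6, Q1} is a vertex cover of size 5 (every listed pair touches it), so no matching can be larger.

5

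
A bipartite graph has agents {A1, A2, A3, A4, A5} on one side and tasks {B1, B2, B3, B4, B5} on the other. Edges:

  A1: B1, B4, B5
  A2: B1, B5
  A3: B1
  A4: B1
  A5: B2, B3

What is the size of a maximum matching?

4

Unit-capacity flow: source→left, listed edges, right→sink; max matching = max flow.
Augmenting path A1→B1 (+1); matched 1.
Augmenting path A2→B5 (+1); matched 2.
Augmenting path A5→B2 (+1); matched 3.
Augmenting path A3→B1→A1→B4 (+1); matched 4.
No augmenting path remains; maximum matching = 4.
König certificate: {A1, A2, A5, B1} is a vertex cover of size 4 (every listed pair touches it), so no matching can be larger.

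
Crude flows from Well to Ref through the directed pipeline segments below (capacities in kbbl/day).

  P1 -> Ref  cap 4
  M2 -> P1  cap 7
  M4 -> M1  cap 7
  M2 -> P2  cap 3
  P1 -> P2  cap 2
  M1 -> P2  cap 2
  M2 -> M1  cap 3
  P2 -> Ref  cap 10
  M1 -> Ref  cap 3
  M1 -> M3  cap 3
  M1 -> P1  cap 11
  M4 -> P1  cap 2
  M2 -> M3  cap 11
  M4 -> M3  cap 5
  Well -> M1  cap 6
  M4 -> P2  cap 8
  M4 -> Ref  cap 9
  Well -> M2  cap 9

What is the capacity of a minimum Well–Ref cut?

14

Augment Well→M1→Ref: bottleneck 3, flow now 3.
Augment Well→M2→P1→Ref: bottleneck 4, flow now 7.
Augment Well→M2→P2→Ref: bottleneck 3, flow now 10.
Augment Well→M1→P2→Ref: bottleneck 2, flow now 12.
Augment Well→M2→P1→P2→Ref: bottleneck 2, flow now 14.
No augmenting path remains; maximum flow = 14.
By max-flow min-cut, the minimum cut capacity equals the max flow.
In the residual graph, reachable from Well: {Well, M2, M1, P1, M3}.
Min-cut edges: M2→P2 (3), M1→P2 (2), M1→Ref (3), P1→P2 (2), P1→Ref (4); capacity 3 + 2 + 3 + 2 + 4 = 14.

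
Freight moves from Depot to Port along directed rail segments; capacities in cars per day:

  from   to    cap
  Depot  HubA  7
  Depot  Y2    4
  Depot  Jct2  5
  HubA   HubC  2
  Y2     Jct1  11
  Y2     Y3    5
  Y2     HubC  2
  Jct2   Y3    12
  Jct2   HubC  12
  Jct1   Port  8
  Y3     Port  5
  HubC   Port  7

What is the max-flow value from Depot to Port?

11

Augment Depot→HubA→HubC→Port: bottleneck 2, flow now 2.
Augment Depot→Y2→Jct1→Port: bottleneck 4, flow now 6.
Augment Depot→Jct2→Y3→Port: bottleneck 5, flow now 11.
No augmenting path remains; maximum flow = 11.
In the residual graph, reachable from Depot: {Depot, HubA}.
Min-cut edges: Depot→Y2 (4), Depot→Jct2 (5), HubA→HubC (2); capacity 4 + 5 + 2 = 11.
This cut is saturated, so no flow can exceed 11.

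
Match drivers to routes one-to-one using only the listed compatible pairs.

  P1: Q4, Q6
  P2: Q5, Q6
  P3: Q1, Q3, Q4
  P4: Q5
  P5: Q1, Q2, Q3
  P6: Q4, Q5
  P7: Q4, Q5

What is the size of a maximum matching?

5

Unit-capacity flow: source→left, listed edges, right→sink; max matching = max flow.
Augmenting path P1→Q4 (+1); matched 1.
Augmenting path P2→Q5 (+1); matched 2.
Augmenting path P3→Q1 (+1); matched 3.
Augmenting path P5→Q2 (+1); matched 4.
Augmenting path P4→Q5→P2→Q6 (+1); matched 5.
No augmenting path remains; maximum matching = 5.
König certificate: {P3, P5, Q4, Q5, Q6} is a vertex cover of size 5 (every listed pair touches it), so no matching can be larger.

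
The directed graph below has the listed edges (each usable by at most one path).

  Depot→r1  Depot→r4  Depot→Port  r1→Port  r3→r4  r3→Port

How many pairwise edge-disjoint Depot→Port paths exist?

2

Assign every edge capacity 1; by Menger, the answer equals the max flow.
Path Depot→Port (+1); total 1.
Path Depot→r1→Port (+1); total 2.
No residual Depot→Port path; max flow = 2.
Certifying cut of size 2: {Depot→Port, Depot→r1}.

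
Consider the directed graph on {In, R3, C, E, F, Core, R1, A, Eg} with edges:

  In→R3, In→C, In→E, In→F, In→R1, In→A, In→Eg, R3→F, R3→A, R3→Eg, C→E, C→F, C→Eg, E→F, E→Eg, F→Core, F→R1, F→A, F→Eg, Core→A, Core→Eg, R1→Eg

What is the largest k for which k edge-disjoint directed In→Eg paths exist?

Assign every edge capacity 1; by Menger, the answer equals the max flow.
Path In→Eg (+1); total 1.
Path In→R3→Eg (+1); total 2.
Path In→C→Eg (+1); total 3.
Path In→E→Eg (+1); total 4.
Path In→F→Eg (+1); total 5.
Path In→R1→Eg (+1); total 6.
No residual In→Eg path; max flow = 6.
Certifying cut of size 6: {In→C, In→E, In→Eg, In→F, In→R1, In→R3}.

6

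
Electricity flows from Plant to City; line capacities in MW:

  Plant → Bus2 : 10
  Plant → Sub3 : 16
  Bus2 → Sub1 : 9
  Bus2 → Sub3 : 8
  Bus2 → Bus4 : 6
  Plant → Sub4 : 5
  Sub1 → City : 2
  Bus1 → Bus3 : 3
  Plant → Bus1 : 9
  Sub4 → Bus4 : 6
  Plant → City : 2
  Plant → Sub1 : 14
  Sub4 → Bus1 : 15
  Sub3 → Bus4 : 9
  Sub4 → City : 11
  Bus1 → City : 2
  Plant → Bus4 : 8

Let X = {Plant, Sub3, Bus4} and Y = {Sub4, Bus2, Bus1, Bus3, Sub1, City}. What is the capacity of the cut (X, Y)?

Edges leaving {Plant, Sub3, Bus4}: Plant→Sub4 (5), Plant→Bus2 (10), Plant→Bus1 (9), Plant→Sub1 (14), Plant→City (2).
Cut capacity = 5 + 10 + 9 + 14 + 2 = 40.

40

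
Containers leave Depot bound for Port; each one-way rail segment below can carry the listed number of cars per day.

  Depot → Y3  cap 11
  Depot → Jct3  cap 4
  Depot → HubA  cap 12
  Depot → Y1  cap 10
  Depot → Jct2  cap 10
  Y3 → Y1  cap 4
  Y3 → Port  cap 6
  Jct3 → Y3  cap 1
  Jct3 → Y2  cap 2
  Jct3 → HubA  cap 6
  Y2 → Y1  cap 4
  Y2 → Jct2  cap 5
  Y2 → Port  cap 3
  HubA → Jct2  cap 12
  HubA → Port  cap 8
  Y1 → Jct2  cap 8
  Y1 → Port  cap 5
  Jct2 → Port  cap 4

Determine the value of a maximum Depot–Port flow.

25

Augment Depot→Y3→Port: bottleneck 6, flow now 6.
Augment Depot→HubA→Port: bottleneck 8, flow now 14.
Augment Depot→Y1→Port: bottleneck 5, flow now 19.
Augment Depot→Jct2→Port: bottleneck 4, flow now 23.
Augment Depot→Jct3→Y2→Port: bottleneck 2, flow now 25.
No augmenting path remains; maximum flow = 25.
In the residual graph, reachable from Depot: {Depot, Y3, Jct3, HubA, Y1, Jct2}.
Min-cut edges: Y3→Port (6), Jct3→Y2 (2), HubA→Port (8), Y1→Port (5), Jct2→Port (4); capacity 6 + 2 + 8 + 5 + 4 = 25.
This cut is saturated, so no flow can exceed 25.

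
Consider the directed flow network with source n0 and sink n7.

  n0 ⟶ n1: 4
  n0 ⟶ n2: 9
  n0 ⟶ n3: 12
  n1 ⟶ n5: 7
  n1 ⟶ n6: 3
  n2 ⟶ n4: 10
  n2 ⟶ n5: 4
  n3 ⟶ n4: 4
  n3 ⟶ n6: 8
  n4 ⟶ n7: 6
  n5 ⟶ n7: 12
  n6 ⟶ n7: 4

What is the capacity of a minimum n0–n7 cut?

Augment n0→n1→n5→n7: bottleneck 4, flow now 4.
Augment n0→n2→n4→n7: bottleneck 6, flow now 10.
Augment n0→n2→n5→n7: bottleneck 3, flow now 13.
Augment n0→n3→n6→n7: bottleneck 4, flow now 17.
Augment n0→n3→n4→n2→n5→n7: bottleneck 1, flow now 18. (uses reverse residual edge)
No augmenting path remains; maximum flow = 18.
By max-flow min-cut, the minimum cut capacity equals the max flow.
In the residual graph, reachable from n0: {n0, n2, n3, n4, n6}.
Min-cut edges: n0→n1 (4), n2→n5 (4), n4→n7 (6), n6→n7 (4); capacity 4 + 4 + 6 + 4 = 18.

18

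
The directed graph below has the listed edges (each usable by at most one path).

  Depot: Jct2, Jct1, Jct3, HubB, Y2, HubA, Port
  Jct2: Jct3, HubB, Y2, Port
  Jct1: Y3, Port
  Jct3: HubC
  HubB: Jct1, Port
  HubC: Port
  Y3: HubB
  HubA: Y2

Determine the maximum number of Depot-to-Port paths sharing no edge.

Assign every edge capacity 1; by Menger, the answer equals the max flow.
Path Depot→Port (+1); total 1.
Path Depot→Jct2→Port (+1); total 2.
Path Depot→Jct1→Port (+1); total 3.
Path Depot→HubB→Port (+1); total 4.
Path Depot→Jct3→HubC→Port (+1); total 5.
No residual Depot→Port path; max flow = 5.
Certifying cut of size 5: {Depot→HubB, Depot→Jct1, Depot→Jct2, Depot→Jct3, Depot→Port}.

5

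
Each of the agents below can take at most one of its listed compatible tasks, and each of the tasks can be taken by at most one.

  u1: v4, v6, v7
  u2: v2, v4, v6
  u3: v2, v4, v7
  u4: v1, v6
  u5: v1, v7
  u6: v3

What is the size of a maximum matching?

6

Unit-capacity flow: source→left, listed edges, right→sink; max matching = max flow.
Augmenting path u1→v4 (+1); matched 1.
Augmenting path u2→v2 (+1); matched 2.
Augmenting path u3→v7 (+1); matched 3.
Augmenting path u4→v1 (+1); matched 4.
Augmenting path u6→v3 (+1); matched 5.
Augmenting path u5→v1→u4→v6 (+1); matched 6.
No augmenting path remains; maximum matching = 6.
König certificate: {u1, u2, u3, u4, u5, u6} is a vertex cover of size 6 (every listed pair touches it), so no matching can be larger.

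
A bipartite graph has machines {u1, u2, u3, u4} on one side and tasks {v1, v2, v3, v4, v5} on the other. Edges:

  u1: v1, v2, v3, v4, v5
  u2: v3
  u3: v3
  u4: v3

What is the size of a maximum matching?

Unit-capacity flow: source→left, listed edges, right→sink; max matching = max flow.
Augmenting path u1→v1 (+1); matched 1.
Augmenting path u2→v3 (+1); matched 2.
No augmenting path remains; maximum matching = 2.
König certificate: {u1, v3} is a vertex cover of size 2 (every listed pair touches it), so no matching can be larger.

2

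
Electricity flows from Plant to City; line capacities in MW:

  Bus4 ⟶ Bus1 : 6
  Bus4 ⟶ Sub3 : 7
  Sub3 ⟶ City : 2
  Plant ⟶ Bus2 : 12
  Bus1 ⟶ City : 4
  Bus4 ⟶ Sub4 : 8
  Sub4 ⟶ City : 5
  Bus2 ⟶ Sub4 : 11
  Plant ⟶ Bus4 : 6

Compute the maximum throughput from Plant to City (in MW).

Augment Plant→Bus2→Sub4→City: bottleneck 5, flow now 5.
Augment Plant→Bus4→Sub3→City: bottleneck 2, flow now 7.
Augment Plant→Bus4→Bus1→City: bottleneck 4, flow now 11.
No augmenting path remains; maximum flow = 11.
In the residual graph, reachable from Plant: {Plant, Bus2, Sub4}.
Min-cut edges: Plant→Bus4 (6), Sub4→City (5); capacity 6 + 5 = 11.
This cut is saturated, so no flow can exceed 11.

11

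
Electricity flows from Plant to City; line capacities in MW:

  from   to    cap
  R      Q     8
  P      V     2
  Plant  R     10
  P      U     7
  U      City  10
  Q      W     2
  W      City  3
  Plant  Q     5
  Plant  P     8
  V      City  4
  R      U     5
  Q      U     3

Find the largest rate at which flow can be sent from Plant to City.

14

Augment Plant→P→U→City: bottleneck 7, flow now 7.
Augment Plant→P→V→City: bottleneck 1, flow now 8.
Augment Plant→Q→U→City: bottleneck 3, flow now 11.
Augment Plant→Q→W→City: bottleneck 2, flow now 13.
Augment Plant→R→U→P→V→City: bottleneck 1, flow now 14. (uses reverse residual edge)
No augmenting path remains; maximum flow = 14.
In the residual graph, reachable from Plant: {Plant, P, Q, R, U}.
Min-cut edges: P→V (2), Q→W (2), U→City (10); capacity 2 + 2 + 10 = 14.
This cut is saturated, so no flow can exceed 14.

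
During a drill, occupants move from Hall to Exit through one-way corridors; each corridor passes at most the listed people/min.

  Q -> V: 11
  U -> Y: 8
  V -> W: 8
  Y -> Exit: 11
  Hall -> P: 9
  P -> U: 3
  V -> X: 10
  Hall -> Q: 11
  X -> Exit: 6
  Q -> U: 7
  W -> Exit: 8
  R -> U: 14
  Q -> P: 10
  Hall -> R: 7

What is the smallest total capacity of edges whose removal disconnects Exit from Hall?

Augment Hall→P→U→Y→Exit: bottleneck 3, flow now 3.
Augment Hall→Q→U→Y→Exit: bottleneck 5, flow now 8.
Augment Hall→Q→V→W→Exit: bottleneck 6, flow now 14.
Augment Hall→R→U→Q→V→W→Exit: bottleneck 2, flow now 16. (uses reverse residual edge)
Augment Hall→R→U→Q→V→X→Exit: bottleneck 3, flow now 19. (uses reverse residual edge)
No augmenting path remains; maximum flow = 19.
By max-flow min-cut, the minimum cut capacity equals the max flow.
In the residual graph, reachable from Hall: {Hall, P, R, U}.
Min-cut edges: Hall→Q (11), U→Y (8); capacity 11 + 8 = 19.

19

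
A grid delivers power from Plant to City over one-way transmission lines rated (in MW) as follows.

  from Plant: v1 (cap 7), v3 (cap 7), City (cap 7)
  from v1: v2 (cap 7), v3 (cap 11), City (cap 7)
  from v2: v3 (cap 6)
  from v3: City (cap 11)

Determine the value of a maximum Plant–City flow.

Augment Plant→City: bottleneck 7, flow now 7.
Augment Plant→v1→City: bottleneck 7, flow now 14.
Augment Plant→v3→City: bottleneck 7, flow now 21.
No augmenting path remains; maximum flow = 21.
In the residual graph, reachable from Plant: {Plant}.
Min-cut edges: Plant→v1 (7), Plant→v3 (7), Plant→City (7); capacity 7 + 7 + 7 = 21.
This cut is saturated, so no flow can exceed 21.

21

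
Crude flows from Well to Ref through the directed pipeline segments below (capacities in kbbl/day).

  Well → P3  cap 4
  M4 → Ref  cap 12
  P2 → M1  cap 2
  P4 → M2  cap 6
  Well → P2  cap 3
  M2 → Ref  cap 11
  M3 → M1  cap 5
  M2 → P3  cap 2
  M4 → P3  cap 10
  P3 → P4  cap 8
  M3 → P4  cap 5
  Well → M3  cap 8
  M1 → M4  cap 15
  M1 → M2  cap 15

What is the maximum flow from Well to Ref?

13

Augment Well→P3→P4→M2→Ref: bottleneck 4, flow now 4.
Augment Well→P2→M1→M4→Ref: bottleneck 2, flow now 6.
Augment Well→M3→P4→M2→Ref: bottleneck 2, flow now 8.
Augment Well→M3→M1→M4→Ref: bottleneck 5, flow now 13.
No augmenting path remains; maximum flow = 13.
In the residual graph, reachable from Well: {Well, P3, P2, M3, P4}.
Min-cut edges: P2→M1 (2), M3→M1 (5), P4→M2 (6); capacity 2 + 5 + 6 = 13.
This cut is saturated, so no flow can exceed 13.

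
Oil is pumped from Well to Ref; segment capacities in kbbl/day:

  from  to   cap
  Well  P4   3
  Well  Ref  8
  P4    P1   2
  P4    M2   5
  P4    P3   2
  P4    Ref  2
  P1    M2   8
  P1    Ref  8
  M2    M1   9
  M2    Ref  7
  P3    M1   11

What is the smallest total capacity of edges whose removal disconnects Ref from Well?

11

Augment Well→Ref: bottleneck 8, flow now 8.
Augment Well→P4→Ref: bottleneck 2, flow now 10.
Augment Well→P4→P1→Ref: bottleneck 1, flow now 11.
No augmenting path remains; maximum flow = 11.
By max-flow min-cut, the minimum cut capacity equals the max flow.
In the residual graph, reachable from Well: {Well}.
Min-cut edges: Well→P4 (3), Well→Ref (8); capacity 3 + 8 = 11.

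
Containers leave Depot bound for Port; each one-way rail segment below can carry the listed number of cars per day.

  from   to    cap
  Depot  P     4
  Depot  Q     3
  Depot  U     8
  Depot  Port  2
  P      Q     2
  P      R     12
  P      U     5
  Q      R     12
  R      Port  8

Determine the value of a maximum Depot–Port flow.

Augment Depot→Port: bottleneck 2, flow now 2.
Augment Depot→P→R→Port: bottleneck 4, flow now 6.
Augment Depot→Q→R→Port: bottleneck 3, flow now 9.
No augmenting path remains; maximum flow = 9.
In the residual graph, reachable from Depot: {Depot, U}.
Min-cut edges: Depot→P (4), Depot→Q (3), Depot→Port (2); capacity 4 + 3 + 2 = 9.
This cut is saturated, so no flow can exceed 9.

9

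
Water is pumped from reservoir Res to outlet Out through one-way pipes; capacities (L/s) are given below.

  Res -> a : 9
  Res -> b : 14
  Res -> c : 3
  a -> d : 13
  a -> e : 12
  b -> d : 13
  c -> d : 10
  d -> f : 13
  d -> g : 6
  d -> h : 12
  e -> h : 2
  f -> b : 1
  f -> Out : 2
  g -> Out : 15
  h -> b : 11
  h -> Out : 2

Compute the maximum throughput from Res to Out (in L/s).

10

Augment Res→a→d→f→Out: bottleneck 2, flow now 2.
Augment Res→a→d→g→Out: bottleneck 6, flow now 8.
Augment Res→a→d→h→Out: bottleneck 1, flow now 9.
Augment Res→b→d→h→Out: bottleneck 1, flow now 10.
No augmenting path remains; maximum flow = 10.
In the residual graph, reachable from Res: {Res, a, b, c, d, e, f, h}.
Min-cut edges: d→g (6), f→Out (2), h→Out (2); capacity 6 + 2 + 2 = 10.
This cut is saturated, so no flow can exceed 10.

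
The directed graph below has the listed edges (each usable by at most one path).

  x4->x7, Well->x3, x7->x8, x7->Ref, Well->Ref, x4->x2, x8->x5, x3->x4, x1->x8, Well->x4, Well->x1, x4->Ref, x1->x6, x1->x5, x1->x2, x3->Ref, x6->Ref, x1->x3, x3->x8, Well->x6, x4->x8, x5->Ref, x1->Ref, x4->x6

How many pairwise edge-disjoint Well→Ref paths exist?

5

Assign every edge capacity 1; by Menger, the answer equals the max flow.
Path Well→Ref (+1); total 1.
Path Well→x1→Ref (+1); total 2.
Path Well→x3→Ref (+1); total 3.
Path Well→x4→Ref (+1); total 4.
Path Well→x6→Ref (+1); total 5.
No residual Well→Ref path; max flow = 5.
Certifying cut of size 5: {Well→Ref, Well→x1, Well→x3, Well→x4, Well→x6}.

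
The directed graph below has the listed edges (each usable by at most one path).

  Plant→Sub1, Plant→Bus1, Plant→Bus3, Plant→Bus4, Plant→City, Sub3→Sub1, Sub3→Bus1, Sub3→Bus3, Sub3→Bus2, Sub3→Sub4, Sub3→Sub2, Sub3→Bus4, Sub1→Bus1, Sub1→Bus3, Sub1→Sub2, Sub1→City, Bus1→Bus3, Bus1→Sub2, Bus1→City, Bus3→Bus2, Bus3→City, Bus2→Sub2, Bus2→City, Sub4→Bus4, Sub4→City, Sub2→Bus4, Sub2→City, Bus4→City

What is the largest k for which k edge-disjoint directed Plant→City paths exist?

Assign every edge capacity 1; by Menger, the answer equals the max flow.
Path Plant→City (+1); total 1.
Path Plant→Sub1→City (+1); total 2.
Path Plant→Bus1→City (+1); total 3.
Path Plant→Bus3→City (+1); total 4.
Path Plant→Bus4→City (+1); total 5.
No residual Plant→City path; max flow = 5.
Certifying cut of size 5: {Plant→Bus1, Plant→Bus3, Plant→Bus4, Plant→City, Plant→Sub1}.

5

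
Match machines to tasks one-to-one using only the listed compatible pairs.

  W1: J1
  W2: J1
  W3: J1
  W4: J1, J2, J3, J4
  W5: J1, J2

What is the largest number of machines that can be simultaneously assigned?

Unit-capacity flow: source→left, listed edges, right→sink; max matching = max flow.
Augmenting path W1→J1 (+1); matched 1.
Augmenting path W4→J2 (+1); matched 2.
Augmenting path W5→J2→W4→J3 (+1); matched 3.
No augmenting path remains; maximum matching = 3.
König certificate: {W4, W5, J1} is a vertex cover of size 3 (every listed pair touches it), so no matching can be larger.

3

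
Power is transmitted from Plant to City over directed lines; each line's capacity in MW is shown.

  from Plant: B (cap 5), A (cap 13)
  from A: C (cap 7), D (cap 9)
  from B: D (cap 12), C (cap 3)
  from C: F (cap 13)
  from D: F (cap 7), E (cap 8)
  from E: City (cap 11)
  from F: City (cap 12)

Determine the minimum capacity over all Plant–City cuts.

18

Augment Plant→A→C→F→City: bottleneck 7, flow now 7.
Augment Plant→A→D→E→City: bottleneck 6, flow now 13.
Augment Plant→B→C→F→City: bottleneck 3, flow now 16.
Augment Plant→B→D→E→City: bottleneck 2, flow now 18.
No augmenting path remains; maximum flow = 18.
By max-flow min-cut, the minimum cut capacity equals the max flow.
In the residual graph, reachable from Plant: {Plant}.
Min-cut edges: Plant→A (13), Plant→B (5); capacity 13 + 5 = 18.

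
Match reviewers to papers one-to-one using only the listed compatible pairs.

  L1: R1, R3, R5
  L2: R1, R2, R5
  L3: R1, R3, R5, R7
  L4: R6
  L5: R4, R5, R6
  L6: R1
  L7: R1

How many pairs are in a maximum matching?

Unit-capacity flow: source→left, listed edges, right→sink; max matching = max flow.
Augmenting path L1→R1 (+1); matched 1.
Augmenting path L2→R2 (+1); matched 2.
Augmenting path L3→R3 (+1); matched 3.
Augmenting path L4→R6 (+1); matched 4.
Augmenting path L5→R4 (+1); matched 5.
Augmenting path L6→R1→L1→R5 (+1); matched 6.
No augmenting path remains; maximum matching = 6.
König certificate: {L1, L2, L3, L4, L5, R1} is a vertex cover of size 6 (every listed pair touches it), so no matching can be larger.

6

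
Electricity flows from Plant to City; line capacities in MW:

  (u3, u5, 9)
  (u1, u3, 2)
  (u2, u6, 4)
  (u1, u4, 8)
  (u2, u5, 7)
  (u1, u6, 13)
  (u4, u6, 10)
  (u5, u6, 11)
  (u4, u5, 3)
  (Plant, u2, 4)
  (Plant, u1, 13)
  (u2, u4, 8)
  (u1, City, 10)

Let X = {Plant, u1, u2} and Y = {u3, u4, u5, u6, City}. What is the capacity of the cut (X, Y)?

52

Edges leaving {Plant, u1, u2}: u1→u3 (2), u1→u4 (8), u1→u6 (13), u1→City (10), u2→u4 (8), u2→u5 (7), u2→u6 (4).
Cut capacity = 2 + 8 + 13 + 10 + 8 + 7 + 4 = 52.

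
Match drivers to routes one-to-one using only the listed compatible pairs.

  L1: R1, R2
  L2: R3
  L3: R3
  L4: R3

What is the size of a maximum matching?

2

Unit-capacity flow: source→left, listed edges, right→sink; max matching = max flow.
Augmenting path L1→R1 (+1); matched 1.
Augmenting path L2→R3 (+1); matched 2.
No augmenting path remains; maximum matching = 2.
König certificate: {L1, R3} is a vertex cover of size 2 (every listed pair touches it), so no matching can be larger.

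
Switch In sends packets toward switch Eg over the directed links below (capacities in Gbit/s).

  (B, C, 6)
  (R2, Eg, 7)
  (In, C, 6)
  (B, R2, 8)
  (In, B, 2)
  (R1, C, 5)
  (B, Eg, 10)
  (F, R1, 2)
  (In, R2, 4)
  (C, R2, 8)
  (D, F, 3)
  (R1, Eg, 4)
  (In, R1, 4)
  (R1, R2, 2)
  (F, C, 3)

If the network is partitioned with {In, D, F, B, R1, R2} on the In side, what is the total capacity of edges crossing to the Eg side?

Edges leaving {In, D, F, B, R1, R2}: In→C (6), F→C (3), B→C (6), B→Eg (10), R1→C (5), R1→Eg (4), R2→Eg (7).
Cut capacity = 6 + 3 + 6 + 10 + 5 + 4 + 7 = 41.

41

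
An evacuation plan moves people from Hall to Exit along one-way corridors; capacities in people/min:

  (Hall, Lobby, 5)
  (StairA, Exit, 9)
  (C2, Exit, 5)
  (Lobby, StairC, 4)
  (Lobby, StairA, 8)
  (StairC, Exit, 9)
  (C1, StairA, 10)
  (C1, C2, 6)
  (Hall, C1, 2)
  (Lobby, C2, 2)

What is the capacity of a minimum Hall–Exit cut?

7

Augment Hall→C1→C2→Exit: bottleneck 2, flow now 2.
Augment Hall→Lobby→StairC→Exit: bottleneck 4, flow now 6.
Augment Hall→Lobby→C2→Exit: bottleneck 1, flow now 7.
No augmenting path remains; maximum flow = 7.
By max-flow min-cut, the minimum cut capacity equals the max flow.
In the residual graph, reachable from Hall: {Hall}.
Min-cut edges: Hall→C1 (2), Hall→Lobby (5); capacity 2 + 5 = 7.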